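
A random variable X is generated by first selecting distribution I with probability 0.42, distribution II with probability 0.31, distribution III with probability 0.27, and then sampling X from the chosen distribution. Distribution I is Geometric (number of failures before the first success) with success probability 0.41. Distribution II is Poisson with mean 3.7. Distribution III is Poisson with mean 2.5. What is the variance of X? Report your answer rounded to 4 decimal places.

4.2099

Per component, I: μ=1.43902, E[X²]=5.58061; II: μ=3.7, E[X²]=17.39; III: μ=2.5, E[X²]=8.75.
E[X] = 0.42·1.43902 + 0.31·3.7 + 0.27·2.5 = 2.42639.
E[X²] = 0.42·5.58061 + 0.31·17.39 + 0.27·8.75 = 10.0973.
Var(X) = E[X²] − (E[X])² = 10.0973 − 5.88737 = 4.20989.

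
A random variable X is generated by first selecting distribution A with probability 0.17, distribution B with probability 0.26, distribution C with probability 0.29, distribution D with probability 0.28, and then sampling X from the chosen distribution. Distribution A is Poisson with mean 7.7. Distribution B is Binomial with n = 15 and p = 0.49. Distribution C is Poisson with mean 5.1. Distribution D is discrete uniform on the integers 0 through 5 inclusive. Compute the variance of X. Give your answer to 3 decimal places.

Per component, A: μ=7.7, E[X²]=66.99; B: μ=7.35, E[X²]=57.771; C: μ=5.1, E[X²]=31.11; D: μ=2.5, E[X²]=9.16667.
E[X] = 0.17·7.7 + 0.26·7.35 + 0.29·5.1 + 0.28·2.5 = 5.399.
E[X²] = 0.17·66.99 + 0.26·57.771 + 0.29·31.11 + 0.28·9.16667 = 37.9973.
Var(X) = E[X²] − (E[X])² = 37.9973 − 29.1492 = 8.84813.

8.848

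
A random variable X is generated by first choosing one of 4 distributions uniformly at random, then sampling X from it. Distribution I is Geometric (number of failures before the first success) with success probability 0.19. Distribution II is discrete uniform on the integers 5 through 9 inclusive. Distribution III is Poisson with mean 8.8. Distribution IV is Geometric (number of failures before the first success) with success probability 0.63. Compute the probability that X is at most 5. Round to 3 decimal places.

Conditional on each component, P(X ≤ 5): I: 0.71757; II: 0.2; III: 0.128387; IV: 0.997434.
By total probability, P(X ≤ 5) = 0.25·0.71757 + 0.25·0.2 + 0.25·0.128387 + 0.25·0.997434 = 0.510848.

0.511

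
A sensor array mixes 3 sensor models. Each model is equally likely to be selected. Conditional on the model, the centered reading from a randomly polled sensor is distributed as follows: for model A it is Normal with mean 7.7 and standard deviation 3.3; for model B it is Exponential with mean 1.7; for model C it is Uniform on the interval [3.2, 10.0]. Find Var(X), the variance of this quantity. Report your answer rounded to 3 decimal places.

Per component, A: μ=7.7, E[X²]=70.18; B: μ=1.7, E[X²]=5.78; C: μ=6.6, E[X²]=47.4133.
E[X] = 0.333333·7.7 + 0.333333·1.7 + 0.333333·6.6 = 5.33333.
E[X²] = 0.333333·70.18 + 0.333333·5.78 + 0.333333·47.4133 = 41.1244.
Var(X) = E[X²] − (E[X])² = 41.1244 − 28.4444 = 12.68.

12.680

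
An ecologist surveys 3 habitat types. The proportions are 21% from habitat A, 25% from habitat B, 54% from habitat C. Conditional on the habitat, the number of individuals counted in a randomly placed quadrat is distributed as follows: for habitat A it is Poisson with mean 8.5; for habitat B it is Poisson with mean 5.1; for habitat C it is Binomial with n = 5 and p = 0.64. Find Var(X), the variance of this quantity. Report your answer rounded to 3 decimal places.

7.962

Per component, A: μ=8.5, E[X²]=80.75; B: μ=5.1, E[X²]=31.11; C: μ=3.2, E[X²]=11.392.
E[X] = 0.21·8.5 + 0.25·5.1 + 0.54·3.2 = 4.788.
E[X²] = 0.21·80.75 + 0.25·31.11 + 0.54·11.392 = 30.8867.
Var(X) = E[X²] − (E[X])² = 30.8867 − 22.9249 = 7.96174.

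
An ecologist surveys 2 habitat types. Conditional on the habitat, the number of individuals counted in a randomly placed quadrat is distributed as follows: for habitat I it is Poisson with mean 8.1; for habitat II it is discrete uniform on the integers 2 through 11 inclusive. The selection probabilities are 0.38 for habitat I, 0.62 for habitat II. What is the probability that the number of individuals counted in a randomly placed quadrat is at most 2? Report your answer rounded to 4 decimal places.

Conditional on each habitat, P(X ≤ 2): I: 0.0127198; II: 0.1.
By total probability, P(X ≤ 2) = 0.38·0.0127198 + 0.62·0.1 = 0.0668335.

0.0668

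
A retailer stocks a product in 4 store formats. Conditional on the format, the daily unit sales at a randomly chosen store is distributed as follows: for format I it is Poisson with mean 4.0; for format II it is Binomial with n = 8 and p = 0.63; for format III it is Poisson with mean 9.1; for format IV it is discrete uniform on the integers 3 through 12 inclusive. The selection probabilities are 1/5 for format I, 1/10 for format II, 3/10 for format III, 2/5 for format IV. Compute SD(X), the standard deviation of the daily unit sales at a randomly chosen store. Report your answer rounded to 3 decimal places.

Per component, I: μ=4, E[X²]=20; II: μ=5.04, E[X²]=27.2664; III: μ=9.1, E[X²]=91.91; IV: μ=7.5, E[X²]=64.5.
E[X] = 0.2·4 + 0.1·5.04 + 0.3·9.1 + 0.4·7.5 = 7.034.
E[X²] = 0.2·20 + 0.1·27.2664 + 0.3·91.91 + 0.4·64.5 = 60.0996.
Var(X) = E[X²] − (E[X])² = 60.0996 − 49.4772 = 10.6225.
SD(X) = √10.6225 = 3.25922.

3.259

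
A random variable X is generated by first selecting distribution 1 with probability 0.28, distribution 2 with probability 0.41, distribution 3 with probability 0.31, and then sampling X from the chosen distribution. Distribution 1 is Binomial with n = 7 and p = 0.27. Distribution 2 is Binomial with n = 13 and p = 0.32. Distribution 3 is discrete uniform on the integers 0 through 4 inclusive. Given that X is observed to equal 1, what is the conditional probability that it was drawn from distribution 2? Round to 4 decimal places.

0.1050

Likelihoods P(X=1 | ·): 1: 0.286022; 2: 0.0406631; 3: 0.2.
Posterior ∝ prior × likelihood. Numerator for 2: 0.41·0.0406631 = 0.0166719.
Normalizing constant: 0.28·0.286022 + 0.41·0.0406631 + 0.31·0.2 = 0.158758.
P(2 | observation) = 0.0166719 / 0.158758 = 0.105014.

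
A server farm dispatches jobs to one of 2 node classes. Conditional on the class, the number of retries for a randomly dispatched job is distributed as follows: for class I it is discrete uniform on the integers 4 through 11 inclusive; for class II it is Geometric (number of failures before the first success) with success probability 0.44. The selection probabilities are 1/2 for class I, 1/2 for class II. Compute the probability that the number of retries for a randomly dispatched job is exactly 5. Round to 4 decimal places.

0.0746

Conditional on each class, P(X = 5): I: 0.125; II: 0.0242322.
By total probability, P(X = 5) = 0.5·0.125 + 0.5·0.0242322 = 0.0746161.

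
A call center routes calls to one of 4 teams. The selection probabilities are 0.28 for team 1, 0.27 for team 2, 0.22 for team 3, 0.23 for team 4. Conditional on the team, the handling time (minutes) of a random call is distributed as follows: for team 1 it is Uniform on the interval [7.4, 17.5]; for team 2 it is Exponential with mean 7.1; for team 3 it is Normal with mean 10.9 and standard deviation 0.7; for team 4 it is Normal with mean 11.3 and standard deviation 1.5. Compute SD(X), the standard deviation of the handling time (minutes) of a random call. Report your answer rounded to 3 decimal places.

4.580

Per component, 1: μ=12.45, E[X²]=163.503; 2: μ=7.1, E[X²]=100.82; 3: μ=10.9, E[X²]=119.3; 4: μ=11.3, E[X²]=129.94.
E[X] = 0.28·12.45 + 0.27·7.1 + 0.22·10.9 + 0.23·11.3 = 10.4.
E[X²] = 0.28·163.503 + 0.27·100.82 + 0.22·119.3 + 0.23·129.94 = 129.135.
Var(X) = E[X²] − (E[X])² = 129.135 − 108.16 = 20.9745.
SD(X) = √20.9745 = 4.5798.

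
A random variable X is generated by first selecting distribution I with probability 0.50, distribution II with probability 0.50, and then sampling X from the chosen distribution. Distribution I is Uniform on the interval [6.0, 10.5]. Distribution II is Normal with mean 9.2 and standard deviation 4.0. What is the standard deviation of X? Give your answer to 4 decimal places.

Per component, I: μ=8.25, E[X²]=69.75; II: μ=9.2, E[X²]=100.64.
E[X] = 0.5·8.25 + 0.5·9.2 = 8.725.
E[X²] = 0.5·69.75 + 0.5·100.64 = 85.195.
Var(X) = E[X²] − (E[X])² = 85.195 − 76.1256 = 9.06937.
SD(X) = √9.06937 = 3.01154.

3.0115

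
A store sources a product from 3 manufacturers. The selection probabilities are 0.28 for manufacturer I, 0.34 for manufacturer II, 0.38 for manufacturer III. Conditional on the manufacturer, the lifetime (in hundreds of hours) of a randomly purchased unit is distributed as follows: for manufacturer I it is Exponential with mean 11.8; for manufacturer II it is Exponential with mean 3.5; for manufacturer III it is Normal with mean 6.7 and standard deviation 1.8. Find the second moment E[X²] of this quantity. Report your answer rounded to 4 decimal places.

104.5938

For each component E[X²] = Var + (mean)², giving I: 278.48; II: 24.5; III: 48.13.
Overall E[X²] = 0.28·278.48 + 0.34·24.5 + 0.38·48.13 = 104.594.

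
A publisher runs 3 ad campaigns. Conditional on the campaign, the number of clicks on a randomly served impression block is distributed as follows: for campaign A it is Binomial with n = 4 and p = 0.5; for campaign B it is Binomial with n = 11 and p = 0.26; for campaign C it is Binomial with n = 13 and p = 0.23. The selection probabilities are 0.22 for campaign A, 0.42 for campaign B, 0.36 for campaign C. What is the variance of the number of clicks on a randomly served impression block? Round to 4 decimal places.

2.0862

Per component, A: μ=2, E[X²]=5; B: μ=2.86, E[X²]=10.296; C: μ=2.99, E[X²]=11.2424.
E[X] = 0.22·2 + 0.42·2.86 + 0.36·2.99 = 2.7176.
E[X²] = 0.22·5 + 0.42·10.296 + 0.36·11.2424 = 9.47158.
Var(X) = E[X²] − (E[X])² = 9.47158 − 7.38535 = 2.08623.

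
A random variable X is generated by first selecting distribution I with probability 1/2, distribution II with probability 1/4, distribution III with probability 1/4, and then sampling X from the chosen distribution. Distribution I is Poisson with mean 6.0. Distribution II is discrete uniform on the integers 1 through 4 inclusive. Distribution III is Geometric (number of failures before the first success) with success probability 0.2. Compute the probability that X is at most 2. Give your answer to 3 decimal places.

Conditional on each component, P(X ≤ 2): I: 0.0619688; II: 0.5; III: 0.488.
By total probability, P(X ≤ 2) = 0.5·0.0619688 + 0.25·0.5 + 0.25·0.488 = 0.277984.

0.278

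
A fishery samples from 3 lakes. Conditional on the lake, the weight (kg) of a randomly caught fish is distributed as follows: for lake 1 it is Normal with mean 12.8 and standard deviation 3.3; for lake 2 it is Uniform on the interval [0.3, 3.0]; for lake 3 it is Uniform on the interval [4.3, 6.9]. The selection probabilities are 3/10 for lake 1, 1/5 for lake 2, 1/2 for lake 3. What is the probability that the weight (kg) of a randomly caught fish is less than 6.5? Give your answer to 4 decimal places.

Conditional on each lake, P(X < 6.5): 1: 0.0281252; 2: 1; 3: 0.846154.
By total probability, P(X < 6.5) = 0.3·0.0281252 + 0.2·1 + 0.5·0.846154 = 0.631514.

0.6315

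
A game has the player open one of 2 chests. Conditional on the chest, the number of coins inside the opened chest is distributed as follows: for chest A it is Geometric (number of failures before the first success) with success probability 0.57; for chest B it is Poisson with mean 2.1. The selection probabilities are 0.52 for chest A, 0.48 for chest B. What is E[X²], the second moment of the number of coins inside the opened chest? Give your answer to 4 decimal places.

For each component E[X²] = Var + (mean)², giving A: 1.89258; B: 6.51.
Overall E[X²] = 0.52·1.89258 + 0.48·6.51 = 4.10894.

4.1089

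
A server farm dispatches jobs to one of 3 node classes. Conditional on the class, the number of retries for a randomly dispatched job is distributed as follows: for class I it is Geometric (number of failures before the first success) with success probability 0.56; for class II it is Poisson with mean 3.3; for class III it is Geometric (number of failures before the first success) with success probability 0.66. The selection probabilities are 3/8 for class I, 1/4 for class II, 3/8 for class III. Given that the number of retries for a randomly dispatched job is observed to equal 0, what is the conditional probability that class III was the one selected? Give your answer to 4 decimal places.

0.5303

Likelihoods P(X=0 | ·): I: 0.56; II: 0.0368832; III: 0.66.
Posterior ∝ prior × likelihood. Numerator for III: 0.375·0.66 = 0.2475.
Normalizing constant: 0.375·0.56 + 0.25·0.0368832 + 0.375·0.66 = 0.466721.
P(III | observation) = 0.2475 / 0.466721 = 0.530296.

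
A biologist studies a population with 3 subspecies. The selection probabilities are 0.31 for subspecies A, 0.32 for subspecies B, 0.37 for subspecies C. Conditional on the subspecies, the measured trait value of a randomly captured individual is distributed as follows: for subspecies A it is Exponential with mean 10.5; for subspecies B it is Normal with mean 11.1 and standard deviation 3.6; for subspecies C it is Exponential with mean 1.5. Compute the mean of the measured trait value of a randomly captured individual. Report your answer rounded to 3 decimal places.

Component means — A: 10.5; B: 11.1; C: 1.5.
E[X] = 0.31·10.5 + 0.32·11.1 + 0.37·1.5 = 7.362.

7.362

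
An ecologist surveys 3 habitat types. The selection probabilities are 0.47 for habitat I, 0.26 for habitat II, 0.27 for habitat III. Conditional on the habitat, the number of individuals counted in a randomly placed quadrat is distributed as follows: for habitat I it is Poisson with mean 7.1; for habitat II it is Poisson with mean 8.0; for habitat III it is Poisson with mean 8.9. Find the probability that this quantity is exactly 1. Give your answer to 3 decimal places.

Conditional on each habitat, P(X = 1): I: 0.00585824; II: 0.0026837; III: 0.00121386.
By total probability, P(X = 1) = 0.47·0.00585824 + 0.26·0.0026837 + 0.27·0.00121386 = 0.00377888.

0.004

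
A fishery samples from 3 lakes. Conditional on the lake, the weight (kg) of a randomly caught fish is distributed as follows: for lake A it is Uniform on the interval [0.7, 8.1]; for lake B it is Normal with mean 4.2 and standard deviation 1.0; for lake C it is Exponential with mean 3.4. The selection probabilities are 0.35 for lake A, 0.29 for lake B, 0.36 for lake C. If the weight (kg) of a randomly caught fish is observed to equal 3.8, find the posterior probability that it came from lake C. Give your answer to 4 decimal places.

0.1835

Likelihoods f(3.8 | ·): A: 0.135135; B: 0.36827; C: 0.0961907.
Posterior ∝ prior × likelihood. Numerator for C: 0.36·0.0961907 = 0.0346287.
Normalizing constant: 0.35·0.135135 + 0.29·0.36827 + 0.36·0.0961907 = 0.188724.
P(C | observation) = 0.0346287 / 0.188724 = 0.183488.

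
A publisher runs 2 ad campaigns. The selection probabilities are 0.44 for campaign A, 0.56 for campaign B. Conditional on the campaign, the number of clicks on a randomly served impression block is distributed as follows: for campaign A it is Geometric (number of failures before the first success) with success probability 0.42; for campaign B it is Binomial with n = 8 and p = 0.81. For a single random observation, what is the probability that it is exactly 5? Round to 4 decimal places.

Conditional on each campaign, P(X = 5): A: 0.027567; B: 0.133929.
By total probability, P(X = 5) = 0.44·0.027567 + 0.56·0.133929 = 0.0871296.

0.0871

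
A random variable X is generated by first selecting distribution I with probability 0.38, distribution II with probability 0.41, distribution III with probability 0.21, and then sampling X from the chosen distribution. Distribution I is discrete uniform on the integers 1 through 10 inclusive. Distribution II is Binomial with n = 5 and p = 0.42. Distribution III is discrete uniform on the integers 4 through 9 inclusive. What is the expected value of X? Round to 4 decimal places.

4.3160

Component means — I: 5.5; II: 2.1; III: 6.5.
E[X] = 0.38·5.5 + 0.41·2.1 + 0.21·6.5 = 4.316.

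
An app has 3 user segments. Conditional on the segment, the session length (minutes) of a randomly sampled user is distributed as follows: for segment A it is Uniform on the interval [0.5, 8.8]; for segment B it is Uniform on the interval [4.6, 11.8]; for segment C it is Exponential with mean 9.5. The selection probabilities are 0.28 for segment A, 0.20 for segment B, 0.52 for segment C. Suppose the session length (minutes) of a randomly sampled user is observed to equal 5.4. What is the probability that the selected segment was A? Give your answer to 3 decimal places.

0.365

Likelihoods f(5.4 | ·): A: 0.120482; B: 0.138889; C: 0.0596231.
Posterior ∝ prior × likelihood. Numerator for A: 0.28·0.120482 = 0.0337349.
Normalizing constant: 0.28·0.120482 + 0.2·0.138889 + 0.52·0.0596231 = 0.0925167.
P(A | observation) = 0.0337349 / 0.0925167 = 0.364636.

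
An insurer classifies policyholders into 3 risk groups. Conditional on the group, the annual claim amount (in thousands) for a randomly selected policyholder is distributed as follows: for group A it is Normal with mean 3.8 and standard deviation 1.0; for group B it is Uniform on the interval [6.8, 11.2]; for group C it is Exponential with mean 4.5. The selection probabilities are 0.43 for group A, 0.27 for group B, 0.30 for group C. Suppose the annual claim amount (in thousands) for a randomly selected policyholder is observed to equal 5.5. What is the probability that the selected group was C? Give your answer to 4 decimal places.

Likelihoods f(5.5 | ·): A: 0.0940491; B: 0; C: 0.0654611.
Posterior ∝ prior × likelihood. Numerator for C: 0.3·0.0654611 = 0.0196383.
Normalizing constant: 0.43·0.0940491 + 0.27·0 + 0.3·0.0654611 = 0.0600794.
P(C | observation) = 0.0196383 / 0.0600794 = 0.326873.

0.3269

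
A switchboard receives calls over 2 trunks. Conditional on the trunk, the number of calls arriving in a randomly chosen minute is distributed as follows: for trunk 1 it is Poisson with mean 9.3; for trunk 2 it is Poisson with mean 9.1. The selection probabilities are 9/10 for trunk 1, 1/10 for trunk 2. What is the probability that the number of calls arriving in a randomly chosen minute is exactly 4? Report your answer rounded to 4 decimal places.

0.0288

Conditional on each trunk, P(X = 4): 1: 0.0284959; 2: 0.0319062.
By total probability, P(X = 4) = 0.9·0.0284959 + 0.1·0.0319062 = 0.0288369.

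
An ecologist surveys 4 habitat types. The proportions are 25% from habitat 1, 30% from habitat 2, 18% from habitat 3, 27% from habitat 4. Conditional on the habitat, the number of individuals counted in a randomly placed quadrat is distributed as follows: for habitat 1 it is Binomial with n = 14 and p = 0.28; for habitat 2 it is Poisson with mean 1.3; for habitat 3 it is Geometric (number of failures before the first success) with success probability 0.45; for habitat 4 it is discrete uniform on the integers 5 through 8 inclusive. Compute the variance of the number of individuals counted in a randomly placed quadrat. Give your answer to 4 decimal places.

Per component, 1: μ=3.92, E[X²]=18.1888; 2: μ=1.3, E[X²]=2.99; 3: μ=1.22222, E[X²]=4.20988; 4: μ=6.5, E[X²]=43.5.
E[X] = 0.25·3.92 + 0.3·1.3 + 0.18·1.22222 + 0.27·6.5 = 3.345.
E[X²] = 0.25·18.1888 + 0.3·2.99 + 0.18·4.20988 + 0.27·43.5 = 17.947.
Var(X) = E[X²] − (E[X])² = 17.947 − 11.189 = 6.75795.

6.7580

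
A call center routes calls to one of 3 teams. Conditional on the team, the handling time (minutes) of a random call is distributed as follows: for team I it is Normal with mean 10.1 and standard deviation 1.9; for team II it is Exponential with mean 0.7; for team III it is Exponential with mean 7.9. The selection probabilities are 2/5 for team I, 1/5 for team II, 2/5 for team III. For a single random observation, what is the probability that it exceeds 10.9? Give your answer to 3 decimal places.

Conditional on each team, P(X > 10.9): I: 0.336858; II: 1.72749e-07; III: 0.251642.
By total probability, P(X > 10.9) = 0.4·0.336858 + 0.2·1.72749e-07 + 0.4·0.251642 = 0.2354.

0.235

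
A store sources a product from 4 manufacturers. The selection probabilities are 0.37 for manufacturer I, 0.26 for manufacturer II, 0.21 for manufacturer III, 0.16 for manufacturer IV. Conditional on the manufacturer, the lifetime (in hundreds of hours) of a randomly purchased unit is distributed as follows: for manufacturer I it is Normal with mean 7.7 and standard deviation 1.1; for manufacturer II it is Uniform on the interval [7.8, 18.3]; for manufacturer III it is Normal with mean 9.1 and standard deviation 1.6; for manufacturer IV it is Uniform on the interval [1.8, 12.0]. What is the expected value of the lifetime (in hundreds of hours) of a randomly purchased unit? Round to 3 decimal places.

9.257

Component means — I: 7.7; II: 13.05; III: 9.1; IV: 6.9.
E[X] = 0.37·7.7 + 0.26·13.05 + 0.21·9.1 + 0.16·6.9 = 9.257.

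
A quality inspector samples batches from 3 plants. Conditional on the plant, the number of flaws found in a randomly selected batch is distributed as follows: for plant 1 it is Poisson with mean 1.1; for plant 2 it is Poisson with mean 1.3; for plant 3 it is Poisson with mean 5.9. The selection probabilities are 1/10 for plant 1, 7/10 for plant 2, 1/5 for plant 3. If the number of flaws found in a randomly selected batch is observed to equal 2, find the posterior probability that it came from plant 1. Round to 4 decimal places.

Likelihoods P(X=2 | ·): 1: 0.201387; 2: 0.230289; 3: 0.04768.
Posterior ∝ prior × likelihood. Numerator for 1: 0.1·0.201387 = 0.0201387.
Normalizing constant: 0.1·0.201387 + 0.7·0.230289 + 0.2·0.04768 = 0.190877.
P(1 | observation) = 0.0201387 / 0.190877 = 0.105506.

0.1055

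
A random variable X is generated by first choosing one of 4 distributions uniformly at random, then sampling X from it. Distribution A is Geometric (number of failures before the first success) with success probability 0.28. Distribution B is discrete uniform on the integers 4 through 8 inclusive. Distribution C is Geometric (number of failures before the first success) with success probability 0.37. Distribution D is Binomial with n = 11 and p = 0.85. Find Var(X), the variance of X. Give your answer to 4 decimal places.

Per component, A: μ=2.57143, E[X²]=15.7959; B: μ=6, E[X²]=38; C: μ=1.7027, E[X²]=7.5011; D: μ=9.35, E[X²]=88.825.
E[X] = 0.25·2.57143 + 0.25·6 + 0.25·1.7027 + 0.25·9.35 = 4.90603.
E[X²] = 0.25·15.7959 + 0.25·38 + 0.25·7.5011 + 0.25·88.825 = 37.5305.
Var(X) = E[X²] − (E[X])² = 37.5305 − 24.0692 = 13.4613.

13.4613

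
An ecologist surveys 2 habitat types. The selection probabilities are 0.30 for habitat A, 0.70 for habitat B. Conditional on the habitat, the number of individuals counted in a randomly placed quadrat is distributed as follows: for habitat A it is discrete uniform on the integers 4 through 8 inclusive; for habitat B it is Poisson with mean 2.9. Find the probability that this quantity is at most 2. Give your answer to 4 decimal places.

Conditional on each habitat, P(X ≤ 2): A: 0; B: 0.445963.
By total probability, P(X ≤ 2) = 0.3·0 + 0.7·0.445963 = 0.312174.

0.3122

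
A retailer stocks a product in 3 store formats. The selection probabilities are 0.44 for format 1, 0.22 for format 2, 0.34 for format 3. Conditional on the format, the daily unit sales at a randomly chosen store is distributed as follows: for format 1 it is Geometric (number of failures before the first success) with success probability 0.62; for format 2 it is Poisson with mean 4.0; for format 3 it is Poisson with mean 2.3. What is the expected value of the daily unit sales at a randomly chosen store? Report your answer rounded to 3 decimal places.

1.932

Component means — 1: 0.612903; 2: 4; 3: 2.3.
E[X] = 0.44·0.612903 + 0.22·4 + 0.34·2.3 = 1.93168.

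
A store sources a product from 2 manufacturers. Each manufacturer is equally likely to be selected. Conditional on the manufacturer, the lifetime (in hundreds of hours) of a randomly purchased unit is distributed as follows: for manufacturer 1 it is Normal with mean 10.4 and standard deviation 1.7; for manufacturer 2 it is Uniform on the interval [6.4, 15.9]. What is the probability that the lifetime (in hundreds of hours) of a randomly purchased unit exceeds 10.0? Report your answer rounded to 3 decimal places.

0.607

Conditional on each manufacturer, P(X > 10.0): 1: 0.59301; 2: 0.621053.
By total probability, P(X > 10.0) = 0.5·0.59301 + 0.5·0.621053 = 0.607031.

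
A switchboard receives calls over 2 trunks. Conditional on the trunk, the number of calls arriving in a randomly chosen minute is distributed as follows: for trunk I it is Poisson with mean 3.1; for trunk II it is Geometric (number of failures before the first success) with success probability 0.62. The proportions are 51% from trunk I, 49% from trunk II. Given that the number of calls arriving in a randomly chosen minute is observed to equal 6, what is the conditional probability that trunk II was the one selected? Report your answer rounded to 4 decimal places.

Likelihoods P(X=6 | ·): I: 0.0555296; II: 0.00186678.
Posterior ∝ prior × likelihood. Numerator for II: 0.49·0.00186678 = 0.000914722.
Normalizing constant: 0.51·0.0555296 + 0.49·0.00186678 = 0.0292348.
P(II | observation) = 0.000914722 / 0.0292348 = 0.0312888.

0.0313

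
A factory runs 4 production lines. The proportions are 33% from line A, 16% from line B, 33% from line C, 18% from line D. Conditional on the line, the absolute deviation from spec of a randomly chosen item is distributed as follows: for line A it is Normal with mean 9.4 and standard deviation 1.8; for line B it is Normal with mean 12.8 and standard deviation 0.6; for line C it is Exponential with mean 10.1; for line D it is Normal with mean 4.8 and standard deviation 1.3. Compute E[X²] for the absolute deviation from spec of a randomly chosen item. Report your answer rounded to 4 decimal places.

For each component E[X²] = Var + (mean)², giving A: 91.6; B: 164.2; C: 204.02; D: 24.73.
Overall E[X²] = 0.33·91.6 + 0.16·164.2 + 0.33·204.02 + 0.18·24.73 = 128.278.

128.2780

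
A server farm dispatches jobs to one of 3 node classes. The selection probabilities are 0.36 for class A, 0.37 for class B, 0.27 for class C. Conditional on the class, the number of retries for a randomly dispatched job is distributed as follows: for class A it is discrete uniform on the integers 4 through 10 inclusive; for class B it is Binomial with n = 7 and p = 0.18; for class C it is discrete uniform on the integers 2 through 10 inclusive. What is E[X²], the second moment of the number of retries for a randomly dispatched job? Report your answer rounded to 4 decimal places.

31.5697

For each component E[X²] = Var + (mean)², giving A: 53; B: 2.6208; C: 42.6667.
Overall E[X²] = 0.36·53 + 0.37·2.6208 + 0.27·42.6667 = 31.5697.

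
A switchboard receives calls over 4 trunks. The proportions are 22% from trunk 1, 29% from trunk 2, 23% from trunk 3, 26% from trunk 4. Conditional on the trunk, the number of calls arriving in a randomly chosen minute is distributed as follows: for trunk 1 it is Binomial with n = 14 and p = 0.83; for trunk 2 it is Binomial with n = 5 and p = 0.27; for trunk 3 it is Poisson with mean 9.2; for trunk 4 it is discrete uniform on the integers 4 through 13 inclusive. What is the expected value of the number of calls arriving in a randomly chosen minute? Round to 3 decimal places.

7.274

Component means — 1: 11.62; 2: 1.35; 3: 9.2; 4: 8.5.
E[X] = 0.22·11.62 + 0.29·1.35 + 0.23·9.2 + 0.26·8.5 = 7.2739.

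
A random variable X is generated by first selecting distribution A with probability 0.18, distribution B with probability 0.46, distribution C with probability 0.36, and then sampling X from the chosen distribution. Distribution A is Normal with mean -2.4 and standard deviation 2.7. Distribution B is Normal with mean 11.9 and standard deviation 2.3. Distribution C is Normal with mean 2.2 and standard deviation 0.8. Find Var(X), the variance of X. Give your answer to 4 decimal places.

Per component, A: μ=-2.4, E[X²]=13.05; B: μ=11.9, E[X²]=146.9; C: μ=2.2, E[X²]=5.48.
E[X] = 0.18·-2.4 + 0.46·11.9 + 0.36·2.2 = 5.834.
E[X²] = 0.18·13.05 + 0.46·146.9 + 0.36·5.48 = 71.8958.
Var(X) = E[X²] − (E[X])² = 71.8958 − 34.0356 = 37.8602.

37.8602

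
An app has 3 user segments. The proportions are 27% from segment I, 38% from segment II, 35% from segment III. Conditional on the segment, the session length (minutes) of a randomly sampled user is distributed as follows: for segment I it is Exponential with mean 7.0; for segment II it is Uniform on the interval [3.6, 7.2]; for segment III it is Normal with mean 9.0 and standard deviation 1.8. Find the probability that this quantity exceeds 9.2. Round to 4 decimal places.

Conditional on each segment, P(X > 9.2): I: 0.268666; II: 0; III: 0.455764.
By total probability, P(X > 9.2) = 0.27·0.268666 + 0.38·0 + 0.35·0.455764 = 0.232057.

0.2321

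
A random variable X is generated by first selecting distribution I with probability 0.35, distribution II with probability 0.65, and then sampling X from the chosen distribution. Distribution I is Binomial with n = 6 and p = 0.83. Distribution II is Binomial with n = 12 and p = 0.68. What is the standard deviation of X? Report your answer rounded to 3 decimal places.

2.072

Per component, I: μ=4.98, E[X²]=25.647; II: μ=8.16, E[X²]=69.1968.
E[X] = 0.35·4.98 + 0.65·8.16 = 7.047.
E[X²] = 0.35·25.647 + 0.65·69.1968 = 53.9544.
Var(X) = E[X²] − (E[X])² = 53.9544 − 49.6602 = 4.29416.
SD(X) = √4.29416 = 2.07224.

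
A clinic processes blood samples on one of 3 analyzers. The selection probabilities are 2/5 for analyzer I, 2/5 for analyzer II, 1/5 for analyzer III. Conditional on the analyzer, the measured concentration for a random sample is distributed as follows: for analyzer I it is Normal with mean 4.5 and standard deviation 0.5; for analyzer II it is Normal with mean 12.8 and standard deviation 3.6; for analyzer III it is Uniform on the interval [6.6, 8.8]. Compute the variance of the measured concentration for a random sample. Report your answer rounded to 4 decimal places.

19.2871

Per component, I: μ=4.5, E[X²]=20.5; II: μ=12.8, E[X²]=176.8; III: μ=7.7, E[X²]=59.6933.
E[X] = 0.4·4.5 + 0.4·12.8 + 0.2·7.7 = 8.46.
E[X²] = 0.4·20.5 + 0.4·176.8 + 0.2·59.6933 = 90.8587.
Var(X) = E[X²] − (E[X])² = 90.8587 − 71.5716 = 19.2871.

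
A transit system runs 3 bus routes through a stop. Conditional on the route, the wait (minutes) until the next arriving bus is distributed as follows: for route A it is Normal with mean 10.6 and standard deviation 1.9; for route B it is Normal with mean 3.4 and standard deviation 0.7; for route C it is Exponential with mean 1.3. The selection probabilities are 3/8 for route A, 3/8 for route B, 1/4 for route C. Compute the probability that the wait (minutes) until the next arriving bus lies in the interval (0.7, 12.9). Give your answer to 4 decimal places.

Conditional on each route, P(0.7 < X < 12.9): A: 0.886961; B: 0.999943; C: 0.583596.
By total probability, P(0.7 < X < 12.9) = 0.375·0.886961 + 0.375·0.999943 + 0.25·0.583596 = 0.853488.

0.8535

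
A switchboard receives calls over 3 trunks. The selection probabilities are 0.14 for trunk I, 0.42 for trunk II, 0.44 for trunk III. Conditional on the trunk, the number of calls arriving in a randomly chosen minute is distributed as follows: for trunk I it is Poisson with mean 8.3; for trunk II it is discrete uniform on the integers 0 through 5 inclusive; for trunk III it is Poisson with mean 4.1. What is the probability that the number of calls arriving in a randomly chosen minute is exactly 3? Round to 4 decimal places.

0.1571

Conditional on each trunk, P(X = 3): I: 0.0236831; II: 0.166667; III: 0.190368.
By total probability, P(X = 3) = 0.14·0.0236831 + 0.42·0.166667 + 0.44·0.190368 = 0.157077.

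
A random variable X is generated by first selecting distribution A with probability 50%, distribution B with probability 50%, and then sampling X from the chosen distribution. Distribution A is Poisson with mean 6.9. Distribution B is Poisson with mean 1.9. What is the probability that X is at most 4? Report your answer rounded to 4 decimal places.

Conditional on each component, P(X ≤ 4): A: 0.182311; B: 0.955919.
By total probability, P(X ≤ 4) = 0.5·0.182311 + 0.5·0.955919 = 0.569115.

0.5691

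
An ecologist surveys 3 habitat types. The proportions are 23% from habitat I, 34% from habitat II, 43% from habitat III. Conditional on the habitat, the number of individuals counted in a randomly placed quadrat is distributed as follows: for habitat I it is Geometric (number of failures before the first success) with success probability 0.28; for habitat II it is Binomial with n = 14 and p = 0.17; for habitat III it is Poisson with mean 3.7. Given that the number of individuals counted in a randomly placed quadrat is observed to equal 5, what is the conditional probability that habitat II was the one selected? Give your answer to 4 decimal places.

Likelihoods P(X=5 | ·): I: 0.0541777; II: 0.0531388; III: 0.142869.
Posterior ∝ prior × likelihood. Numerator for II: 0.34·0.0531388 = 0.0180672.
Normalizing constant: 0.23·0.0541777 + 0.34·0.0531388 + 0.43·0.142869 = 0.0919617.
P(II | observation) = 0.0180672 / 0.0919617 = 0.196464.

0.1965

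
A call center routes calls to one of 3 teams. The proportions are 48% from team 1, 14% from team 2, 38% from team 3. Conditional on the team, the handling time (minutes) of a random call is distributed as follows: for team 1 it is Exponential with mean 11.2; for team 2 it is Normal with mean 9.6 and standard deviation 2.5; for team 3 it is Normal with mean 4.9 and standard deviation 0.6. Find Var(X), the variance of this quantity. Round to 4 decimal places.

69.8097

Per component, 1: μ=11.2, E[X²]=250.88; 2: μ=9.6, E[X²]=98.41; 3: μ=4.9, E[X²]=24.37.
E[X] = 0.48·11.2 + 0.14·9.6 + 0.38·4.9 = 8.582.
E[X²] = 0.48·250.88 + 0.14·98.41 + 0.38·24.37 = 143.46.
Var(X) = E[X²] − (E[X])² = 143.46 − 73.6507 = 69.8097.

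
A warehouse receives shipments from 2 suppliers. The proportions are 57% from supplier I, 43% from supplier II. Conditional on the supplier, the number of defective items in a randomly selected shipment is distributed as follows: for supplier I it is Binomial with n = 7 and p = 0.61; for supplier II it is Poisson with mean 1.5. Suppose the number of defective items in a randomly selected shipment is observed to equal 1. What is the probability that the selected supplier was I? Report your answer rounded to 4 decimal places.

0.0562

Likelihoods P(X=1 | ·): I: 0.015025; II: 0.334695.
Posterior ∝ prior × likelihood. Numerator for I: 0.57·0.015025 = 0.00856427.
Normalizing constant: 0.57·0.015025 + 0.43·0.334695 = 0.152483.
P(I | observation) = 0.00856427 / 0.152483 = 0.0561653.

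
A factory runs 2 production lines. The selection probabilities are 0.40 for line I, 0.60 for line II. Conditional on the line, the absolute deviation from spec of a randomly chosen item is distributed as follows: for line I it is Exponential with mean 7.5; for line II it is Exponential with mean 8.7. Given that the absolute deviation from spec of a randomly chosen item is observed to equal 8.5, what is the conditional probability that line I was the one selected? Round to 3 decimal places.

0.398

Likelihoods f(8.5 | ·): I: 0.0429278; II: 0.0432683.
Posterior ∝ prior × likelihood. Numerator for I: 0.4·0.0429278 = 0.0171711.
Normalizing constant: 0.4·0.0429278 + 0.6·0.0432683 = 0.0431321.
P(I | observation) = 0.0171711 / 0.0431321 = 0.398105.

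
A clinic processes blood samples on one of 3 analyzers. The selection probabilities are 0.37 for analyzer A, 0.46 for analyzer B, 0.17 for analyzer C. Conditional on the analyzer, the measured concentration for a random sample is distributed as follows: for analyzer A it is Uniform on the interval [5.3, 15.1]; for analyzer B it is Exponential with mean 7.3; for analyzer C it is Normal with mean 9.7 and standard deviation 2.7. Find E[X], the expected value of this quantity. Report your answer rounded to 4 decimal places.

Component means — A: 10.2; B: 7.3; C: 9.7.
E[X] = 0.37·10.2 + 0.46·7.3 + 0.17·9.7 = 8.781.

8.7810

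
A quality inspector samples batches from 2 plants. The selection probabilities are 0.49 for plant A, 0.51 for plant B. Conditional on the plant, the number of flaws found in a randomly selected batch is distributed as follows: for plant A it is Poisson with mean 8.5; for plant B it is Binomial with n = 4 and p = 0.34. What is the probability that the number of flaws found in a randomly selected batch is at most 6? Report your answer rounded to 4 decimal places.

Conditional on each plant, P(X ≤ 6): A: 0.256178; B: 1.
By total probability, P(X ≤ 6) = 0.49·0.256178 + 0.51·1 = 0.635527.

0.6355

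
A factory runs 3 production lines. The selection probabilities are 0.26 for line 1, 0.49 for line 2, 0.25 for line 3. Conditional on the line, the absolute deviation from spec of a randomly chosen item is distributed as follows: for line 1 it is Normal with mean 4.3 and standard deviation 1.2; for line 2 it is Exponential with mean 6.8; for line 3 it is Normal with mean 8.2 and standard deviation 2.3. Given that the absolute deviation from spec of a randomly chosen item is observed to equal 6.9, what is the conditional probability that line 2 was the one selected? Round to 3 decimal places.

Likelihoods f(6.9 | ·): 1: 0.0317939; 2: 0.0533102; 3: 0.147846.
Posterior ∝ prior × likelihood. Numerator for 2: 0.49·0.0533102 = 0.026122.
Normalizing constant: 0.26·0.0317939 + 0.49·0.0533102 + 0.25·0.147846 = 0.0713499.
P(2 | observation) = 0.026122 / 0.0713499 = 0.366111.

0.366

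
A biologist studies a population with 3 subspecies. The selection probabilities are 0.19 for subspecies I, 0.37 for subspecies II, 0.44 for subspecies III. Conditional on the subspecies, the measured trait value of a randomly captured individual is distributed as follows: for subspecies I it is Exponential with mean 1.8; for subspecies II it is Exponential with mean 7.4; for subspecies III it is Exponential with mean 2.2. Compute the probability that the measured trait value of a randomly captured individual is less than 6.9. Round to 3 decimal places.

Conditional on each subspecies, P(X < 6.9): I: 0.978363; II: 0.606405; III: 0.95656.
By total probability, P(X < 6.9) = 0.19·0.978363 + 0.37·0.606405 + 0.44·0.95656 = 0.831145.

0.831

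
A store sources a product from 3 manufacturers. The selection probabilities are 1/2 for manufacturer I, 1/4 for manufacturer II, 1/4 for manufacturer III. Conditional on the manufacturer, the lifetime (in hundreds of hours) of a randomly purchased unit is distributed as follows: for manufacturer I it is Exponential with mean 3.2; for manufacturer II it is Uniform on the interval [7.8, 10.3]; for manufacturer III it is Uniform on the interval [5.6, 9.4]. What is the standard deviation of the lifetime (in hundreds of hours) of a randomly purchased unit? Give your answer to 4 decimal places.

3.5057

Per component, I: μ=3.2, E[X²]=20.48; II: μ=9.05, E[X²]=82.4233; III: μ=7.5, E[X²]=57.4533.
E[X] = 0.5·3.2 + 0.25·9.05 + 0.25·7.5 = 5.7375.
E[X²] = 0.5·20.48 + 0.25·82.4233 + 0.25·57.4533 = 45.2092.
Var(X) = E[X²] − (E[X])² = 45.2092 − 32.9189 = 12.2903.
SD(X) = √12.2903 = 3.50575.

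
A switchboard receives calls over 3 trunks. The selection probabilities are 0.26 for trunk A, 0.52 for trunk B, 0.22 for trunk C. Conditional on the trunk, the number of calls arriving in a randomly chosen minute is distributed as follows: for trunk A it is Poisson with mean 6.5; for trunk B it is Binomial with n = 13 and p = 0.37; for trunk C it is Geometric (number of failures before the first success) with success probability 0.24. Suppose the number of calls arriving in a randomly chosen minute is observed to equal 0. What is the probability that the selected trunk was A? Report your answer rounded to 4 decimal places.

0.0072

Likelihoods P(X=0 | ·): A: 0.00150344; B: 0.00246279; C: 0.24.
Posterior ∝ prior × likelihood. Numerator for A: 0.26·0.00150344 = 0.000390894.
Normalizing constant: 0.26·0.00150344 + 0.52·0.00246279 + 0.22·0.24 = 0.0544715.
P(A | observation) = 0.000390894 / 0.0544715 = 0.00717612.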